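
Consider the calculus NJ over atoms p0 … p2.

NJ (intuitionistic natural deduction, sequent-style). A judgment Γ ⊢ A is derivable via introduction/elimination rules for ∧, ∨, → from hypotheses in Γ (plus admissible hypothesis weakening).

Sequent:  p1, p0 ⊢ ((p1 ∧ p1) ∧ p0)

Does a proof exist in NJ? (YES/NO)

Derivation trace:
[∧I] p1, p0 ⊢ ((p1 ∧ p1) ∧ p0)
  [∧I] p1 ⊢ (p1 ∧ p1)
    [Ax] p1 ⊢ p1
    [Ax] p1 ⊢ p1
  [Ax] p0 ⊢ p0

Result: YES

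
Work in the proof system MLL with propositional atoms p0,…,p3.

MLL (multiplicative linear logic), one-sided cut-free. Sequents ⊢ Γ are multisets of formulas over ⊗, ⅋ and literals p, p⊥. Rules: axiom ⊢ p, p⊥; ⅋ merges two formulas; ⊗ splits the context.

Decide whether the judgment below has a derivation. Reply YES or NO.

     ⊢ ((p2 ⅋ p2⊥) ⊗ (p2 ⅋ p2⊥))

Proof tree:
[⊗]  ⊢ ((p2 ⅋ p2⊥) ⊗ (p2 ⅋ p2⊥))
  [⅋]  ⊢ (p2 ⅋ p2⊥)
    [Ax]  ⊢ p2, p2⊥
  [⅋]  ⊢ (p2 ⅋ p2⊥)
    [Ax]  ⊢ p2, p2⊥

Result: YES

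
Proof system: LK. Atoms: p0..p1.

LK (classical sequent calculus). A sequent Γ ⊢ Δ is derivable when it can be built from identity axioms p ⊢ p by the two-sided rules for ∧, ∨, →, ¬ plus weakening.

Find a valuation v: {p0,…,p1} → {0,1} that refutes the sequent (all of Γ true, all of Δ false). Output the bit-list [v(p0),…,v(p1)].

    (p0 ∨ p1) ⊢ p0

Enumerate valuations to refute Γ ⊢ Δ:
  v=00: Γ:[(p0 ∨ p1)=F] Δ:[p0=F] refutes=False
  v=01: Γ:[(p0 ∨ p1)=T] Δ:[p0=F] refutes=True  ← countermodel

Result: [0, 1]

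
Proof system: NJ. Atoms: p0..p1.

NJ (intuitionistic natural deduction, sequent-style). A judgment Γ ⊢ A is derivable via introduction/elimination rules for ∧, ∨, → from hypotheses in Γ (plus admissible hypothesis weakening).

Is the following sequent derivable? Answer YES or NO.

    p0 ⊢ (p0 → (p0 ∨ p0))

Derivation trace:
[Wk] p0 ⊢ (p0 → (p0 ∨ p0))
  [→I]  ⊢ (p0 → (p0 ∨ p0))
    [∨I₁] p0 ⊢ (p0 ∨ p0)
      [Ax] p0 ⊢ p0

Result: YES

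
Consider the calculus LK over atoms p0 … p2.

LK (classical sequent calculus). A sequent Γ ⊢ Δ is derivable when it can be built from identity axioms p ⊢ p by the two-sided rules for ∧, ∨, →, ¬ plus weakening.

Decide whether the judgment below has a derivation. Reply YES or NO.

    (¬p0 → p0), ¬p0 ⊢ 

Derivation (root first):
[¬L] (¬p0 → p0), ¬p0 ⊢ 
  [→L] (¬p0 → p0) ⊢ p0
    [¬R]  ⊢ p0, ¬p0
      [Ax] p0 ⊢ p0
    [Ax] p0 ⊢ p0

Result: YES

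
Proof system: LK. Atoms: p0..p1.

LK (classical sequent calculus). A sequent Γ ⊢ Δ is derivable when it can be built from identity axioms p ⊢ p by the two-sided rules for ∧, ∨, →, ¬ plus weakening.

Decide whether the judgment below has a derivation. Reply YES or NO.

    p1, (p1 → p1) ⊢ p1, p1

Derivation trace:
[WR] p1, (p1 → p1) ⊢ p1, p1
  [→L] p1, (p1 → p1) ⊢ p1
    [Ax] p1 ⊢ p1
    [Ax] p1 ⊢ p1

Result: YES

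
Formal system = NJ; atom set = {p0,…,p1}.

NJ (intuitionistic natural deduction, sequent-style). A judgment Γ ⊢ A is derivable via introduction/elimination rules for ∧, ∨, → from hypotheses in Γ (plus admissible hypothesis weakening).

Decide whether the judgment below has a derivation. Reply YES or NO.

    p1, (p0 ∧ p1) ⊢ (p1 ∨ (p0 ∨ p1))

Proof tree:
[∨I₂] p1, (p0 ∧ p1) ⊢ (p1 ∨ (p0 ∨ p1))
  [Wk] p1, (p0 ∧ p1) ⊢ (p0 ∨ p1)
    [∨I₂] p1 ⊢ (p0 ∨ p1)
      [Ax] p1 ⊢ p1

Result: YES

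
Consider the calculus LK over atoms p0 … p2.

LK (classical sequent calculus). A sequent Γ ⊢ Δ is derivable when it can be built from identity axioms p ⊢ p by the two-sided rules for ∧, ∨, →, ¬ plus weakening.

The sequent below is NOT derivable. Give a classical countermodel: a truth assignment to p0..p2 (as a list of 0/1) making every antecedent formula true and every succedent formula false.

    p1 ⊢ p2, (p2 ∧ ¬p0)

Enumerate valuations to refute Γ ⊢ Δ:
  v=000: Γ:[p1=F] Δ:[p2=F, (p2 ∧ ¬p0)=F] refutes=False
  v=001: Γ:[p1=F] Δ:[p2=T, (p2 ∧ ¬p0)=T] refutes=False
  v=010: Γ:[p1=T] Δ:[p2=F, (p2 ∧ ¬p0)=F] refutes=True  ← countermodel

Result: [0, 1, 0]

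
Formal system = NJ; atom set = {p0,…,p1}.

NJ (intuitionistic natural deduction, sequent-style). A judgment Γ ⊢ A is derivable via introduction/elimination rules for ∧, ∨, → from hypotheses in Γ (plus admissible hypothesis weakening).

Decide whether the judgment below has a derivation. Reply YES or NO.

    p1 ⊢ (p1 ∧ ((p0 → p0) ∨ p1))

Derivation (root first):
[∧I] p1 ⊢ (p1 ∧ ((p0 → p0) ∨ p1))
  [Ax] p1 ⊢ p1
  [∨I₁]  ⊢ ((p0 → p0) ∨ p1)
    [→I]  ⊢ (p0 → p0)
      [Ax] p0 ⊢ p0

Result: YES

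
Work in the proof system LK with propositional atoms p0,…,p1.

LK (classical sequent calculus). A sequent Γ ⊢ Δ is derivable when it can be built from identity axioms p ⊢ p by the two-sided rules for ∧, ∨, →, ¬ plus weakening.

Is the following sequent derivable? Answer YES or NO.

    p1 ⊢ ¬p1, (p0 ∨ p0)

Enumerate valuations to refute Γ ⊢ Δ:
  v=00: Γ:[p1=F] Δ:[¬p1=T, (p0 ∨ p0)=F] refutes=False
  v=01: Γ:[p1=T] Δ:[¬p1=F, (p0 ∨ p0)=F] refutes=True  ← countermodel

Result: NO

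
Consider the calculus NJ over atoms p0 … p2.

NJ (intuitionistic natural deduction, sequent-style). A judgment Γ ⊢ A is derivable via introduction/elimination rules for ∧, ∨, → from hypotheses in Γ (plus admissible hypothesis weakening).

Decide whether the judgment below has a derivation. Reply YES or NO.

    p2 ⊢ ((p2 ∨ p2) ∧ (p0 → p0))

Derivation (root first):
[∧I] p2 ⊢ ((p2 ∨ p2) ∧ (p0 → p0))
  [∨I₂] p2 ⊢ (p2 ∨ p2)
    [Ax] p2 ⊢ p2
  [→I]  ⊢ (p0 → p0)
    [Ax] p0 ⊢ p0

Result: YES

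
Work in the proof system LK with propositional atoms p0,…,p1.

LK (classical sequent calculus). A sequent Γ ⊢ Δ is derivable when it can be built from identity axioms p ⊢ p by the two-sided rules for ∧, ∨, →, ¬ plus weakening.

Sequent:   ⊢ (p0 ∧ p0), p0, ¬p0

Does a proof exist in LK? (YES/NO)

Derivation (root first):
[¬R]  ⊢ (p0 ∧ p0), p0, ¬p0
  [WR] p0 ⊢ (p0 ∧ p0), p0
    [∧R] p0 ⊢ (p0 ∧ p0)
      [Ax] p0 ⊢ p0
      [Ax] p0 ⊢ p0

Result: YES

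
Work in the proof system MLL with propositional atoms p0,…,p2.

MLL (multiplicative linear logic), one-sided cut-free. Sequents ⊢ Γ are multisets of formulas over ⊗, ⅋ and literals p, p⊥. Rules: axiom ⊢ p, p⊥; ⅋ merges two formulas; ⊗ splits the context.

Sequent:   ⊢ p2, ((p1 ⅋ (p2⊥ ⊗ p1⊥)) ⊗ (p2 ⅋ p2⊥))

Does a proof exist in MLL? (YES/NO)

Derivation (root first):
[⊗]  ⊢ p2, ((p1 ⅋ (p2⊥ ⊗ p1⊥)) ⊗ (p2 ⅋ p2⊥))
  [⅋]  ⊢ p2, (p1 ⅋ (p2⊥ ⊗ p1⊥))
    [⊗]  ⊢ p2, p1, (p2⊥ ⊗ p1⊥)
      [Ax]  ⊢ p2, p2⊥
      [Ax]  ⊢ p1, p1⊥
  [⅋]  ⊢ (p2 ⅋ p2⊥)
    [Ax]  ⊢ p2, p2⊥

Result: YES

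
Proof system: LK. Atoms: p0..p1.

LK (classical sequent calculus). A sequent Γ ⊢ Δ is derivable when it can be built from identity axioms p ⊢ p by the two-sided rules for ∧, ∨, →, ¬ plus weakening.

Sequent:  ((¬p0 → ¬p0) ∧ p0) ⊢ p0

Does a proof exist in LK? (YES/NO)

Derivation (root first):
[∧L] ((¬p0 → ¬p0) ∧ p0) ⊢ p0
  [→L] p0, (¬p0 → ¬p0) ⊢ p0
    [¬R]  ⊢ p0, ¬p0
      [Ax] p0 ⊢ p0
    [¬L] p0, ¬p0 ⊢ 
      [Ax] p0 ⊢ p0

Result: YES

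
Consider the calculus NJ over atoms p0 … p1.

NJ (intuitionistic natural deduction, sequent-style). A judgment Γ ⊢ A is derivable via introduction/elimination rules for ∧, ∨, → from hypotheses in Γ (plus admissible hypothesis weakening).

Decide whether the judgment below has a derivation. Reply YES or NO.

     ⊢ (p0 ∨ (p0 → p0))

Derivation trace:
[∨I₂]  ⊢ (p0 ∨ (p0 → p0))
  [→I]  ⊢ (p0 → p0)
    [Ax] p0 ⊢ p0

Result: YES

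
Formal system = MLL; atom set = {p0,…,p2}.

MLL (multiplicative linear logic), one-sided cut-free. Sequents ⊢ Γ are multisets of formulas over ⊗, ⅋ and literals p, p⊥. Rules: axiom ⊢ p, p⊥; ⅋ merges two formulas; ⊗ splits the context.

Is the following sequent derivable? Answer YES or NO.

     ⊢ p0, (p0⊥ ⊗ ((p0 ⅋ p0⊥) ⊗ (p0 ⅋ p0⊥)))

Proof tree:
[⊗]  ⊢ p0, (p0⊥ ⊗ ((p0 ⅋ p0⊥) ⊗ (p0 ⅋ p0⊥)))
  [Ax]  ⊢ p0, p0⊥
  [⊗]  ⊢ ((p0 ⅋ p0⊥) ⊗ (p0 ⅋ p0⊥))
    [⅋]  ⊢ (p0 ⅋ p0⊥)
      [Ax]  ⊢ p0, p0⊥
    [⅋]  ⊢ (p0 ⅋ p0⊥)
      [Ax]  ⊢ p0, p0⊥

Result: YES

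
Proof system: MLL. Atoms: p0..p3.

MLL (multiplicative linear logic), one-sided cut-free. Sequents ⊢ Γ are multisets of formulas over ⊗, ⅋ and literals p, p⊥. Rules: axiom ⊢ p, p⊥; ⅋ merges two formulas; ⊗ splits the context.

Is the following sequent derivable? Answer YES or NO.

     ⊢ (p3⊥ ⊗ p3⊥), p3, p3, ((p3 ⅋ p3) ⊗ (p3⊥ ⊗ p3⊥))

Proof tree:
[⊗]  ⊢ (p3⊥ ⊗ p3⊥), p3, p3, ((p3 ⅋ p3) ⊗ (p3⊥ ⊗ p3⊥))
  [⅋]  ⊢ (p3⊥ ⊗ p3⊥), (p3 ⅋ p3)
    [⊗]  ⊢ p3, p3, (p3⊥ ⊗ p3⊥)
      [Ax]  ⊢ p3, p3⊥
      [Ax]  ⊢ p3, p3⊥
  [⊗]  ⊢ p3, p3, (p3⊥ ⊗ p3⊥)
    [Ax]  ⊢ p3, p3⊥
    [Ax]  ⊢ p3, p3⊥

Result: YES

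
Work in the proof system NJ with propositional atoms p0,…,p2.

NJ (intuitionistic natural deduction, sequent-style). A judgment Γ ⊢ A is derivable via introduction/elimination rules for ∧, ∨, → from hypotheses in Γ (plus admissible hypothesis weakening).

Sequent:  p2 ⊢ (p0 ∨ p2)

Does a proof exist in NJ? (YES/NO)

Derivation (root first):
[→E] p2 ⊢ (p0 ∨ p2)
  [→I]  ⊢ (p2 → (p0 ∨ p2))
    [∨I₂] p2 ⊢ (p0 ∨ p2)
      [Ax] p2 ⊢ p2
  [Ax] p2 ⊢ p2

Result: YES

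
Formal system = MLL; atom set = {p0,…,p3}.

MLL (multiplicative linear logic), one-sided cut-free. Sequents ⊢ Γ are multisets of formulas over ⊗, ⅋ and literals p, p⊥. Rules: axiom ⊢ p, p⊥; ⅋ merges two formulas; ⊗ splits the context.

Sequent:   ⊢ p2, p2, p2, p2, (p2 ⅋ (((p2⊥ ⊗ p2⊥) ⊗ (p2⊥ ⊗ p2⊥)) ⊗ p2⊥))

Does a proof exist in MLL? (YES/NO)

Derivation trace:
[⅋]  ⊢ p2, p2, p2, p2, (p2 ⅋ (((p2⊥ ⊗ p2⊥) ⊗ (p2⊥ ⊗ p2⊥)) ⊗ p2⊥))
  [⊗]  ⊢ p2, p2, p2, p2, p2, (((p2⊥ ⊗ p2⊥) ⊗ (p2⊥ ⊗ p2⊥)) ⊗ p2⊥)
    [⊗]  ⊢ p2, p2, p2, p2, ((p2⊥ ⊗ p2⊥) ⊗ (p2⊥ ⊗ p2⊥))
      [⊗]  ⊢ p2, p2, (p2⊥ ⊗ p2⊥)
        [Ax]  ⊢ p2, p2⊥
        [Ax]  ⊢ p2, p2⊥
      [⊗]  ⊢ p2, p2, (p2⊥ ⊗ p2⊥)
        [Ax]  ⊢ p2, p2⊥
        [Ax]  ⊢ p2, p2⊥
    [Ax]  ⊢ p2, p2⊥

Result: YES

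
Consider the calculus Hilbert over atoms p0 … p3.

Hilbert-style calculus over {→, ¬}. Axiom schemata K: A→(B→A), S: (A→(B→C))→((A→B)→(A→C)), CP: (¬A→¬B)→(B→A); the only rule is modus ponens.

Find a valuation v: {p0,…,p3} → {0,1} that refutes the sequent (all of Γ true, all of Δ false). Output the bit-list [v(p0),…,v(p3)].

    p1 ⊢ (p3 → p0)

Enumerate valuations to refute Γ ⊢ Δ:
  v=0000: Γ:[p1=F] Δ:[(p3 → p0)=T] refutes=False
  v=0001: Γ:[p1=F] Δ:[(p3 → p0)=F] refutes=False
  v=0010: Γ:[p1=F] Δ:[(p3 → p0)=T] refutes=False
  v=0011: Γ:[p1=F] Δ:[(p3 → p0)=F] refutes=False
  v=0100: Γ:[p1=T] Δ:[(p3 → p0)=T] refutes=False
  v=0101: Γ:[p1=T] Δ:[(p3 → p0)=F] refutes=True  ← countermodel

Result: [0, 1, 0, 1]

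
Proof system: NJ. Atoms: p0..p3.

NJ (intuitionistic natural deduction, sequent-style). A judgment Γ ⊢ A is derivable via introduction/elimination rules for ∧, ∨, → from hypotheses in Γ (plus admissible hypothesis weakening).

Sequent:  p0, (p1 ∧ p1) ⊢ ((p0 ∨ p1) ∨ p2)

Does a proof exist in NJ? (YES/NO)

Derivation (root first):
[∨I₁] p0, (p1 ∧ p1) ⊢ ((p0 ∨ p1) ∨ p2)
  [∨I₁] p0, (p1 ∧ p1) ⊢ (p0 ∨ p1)
    [Wk] p0, (p1 ∧ p1) ⊢ p0
      [Ax] p0 ⊢ p0

Result: YES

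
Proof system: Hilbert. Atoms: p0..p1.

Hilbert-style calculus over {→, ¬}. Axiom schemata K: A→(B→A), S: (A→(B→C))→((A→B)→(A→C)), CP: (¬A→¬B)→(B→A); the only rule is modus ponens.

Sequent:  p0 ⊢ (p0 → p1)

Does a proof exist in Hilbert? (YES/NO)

Search for a countermodel by truth-table:
  v=00: Γ:[p0=F] Δ:[(p0 → p1)=T] refutes=False
  v=01: Γ:[p0=F] Δ:[(p0 → p1)=T] refutes=False
  v=10: Γ:[p0=T] Δ:[(p0 → p1)=F] refutes=True  ← countermodel

Result: NO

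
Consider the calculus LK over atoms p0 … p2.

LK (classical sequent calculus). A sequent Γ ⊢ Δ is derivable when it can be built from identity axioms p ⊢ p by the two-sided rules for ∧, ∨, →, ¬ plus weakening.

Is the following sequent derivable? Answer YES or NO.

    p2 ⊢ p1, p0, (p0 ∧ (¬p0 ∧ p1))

Search for a countermodel by truth-table:
  v=000: Γ:[p2=F] Δ:[p1=F, p0=F, (p0 ∧ (¬p0 ∧ p1))=F] refutes=False
  v=001: Γ:[p2=T] Δ:[p1=F, p0=F, (p0 ∧ (¬p0 ∧ p1))=F] refutes=True  ← countermodel

Result: NO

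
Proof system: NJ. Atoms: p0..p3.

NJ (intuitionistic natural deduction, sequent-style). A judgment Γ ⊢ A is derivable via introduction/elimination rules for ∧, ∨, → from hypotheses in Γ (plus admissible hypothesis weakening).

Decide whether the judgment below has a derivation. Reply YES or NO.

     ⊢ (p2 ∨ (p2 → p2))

Proof tree:
[∨I₂]  ⊢ (p2 ∨ (p2 → p2))
  [→I]  ⊢ (p2 → p2)
    [Ax] p2 ⊢ p2

Result: YES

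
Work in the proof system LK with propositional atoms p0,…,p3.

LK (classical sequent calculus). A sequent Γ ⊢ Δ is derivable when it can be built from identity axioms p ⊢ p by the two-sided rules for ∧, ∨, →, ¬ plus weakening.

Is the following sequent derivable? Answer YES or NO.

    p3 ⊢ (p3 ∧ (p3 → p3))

Derivation trace:
[∧R] p3 ⊢ (p3 ∧ (p3 → p3))
  [Ax] p3 ⊢ p3
  [→R]  ⊢ (p3 → p3)
    [Ax] p3 ⊢ p3

Result: YES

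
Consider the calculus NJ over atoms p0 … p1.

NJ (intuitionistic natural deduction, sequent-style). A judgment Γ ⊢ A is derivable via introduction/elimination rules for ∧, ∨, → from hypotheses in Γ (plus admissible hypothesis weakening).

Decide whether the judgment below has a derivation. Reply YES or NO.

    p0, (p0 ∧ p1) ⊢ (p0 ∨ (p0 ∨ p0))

Derivation (root first):
[Wk] p0, (p0 ∧ p1) ⊢ (p0 ∨ (p0 ∨ p0))
  [∨I₂] p0 ⊢ (p0 ∨ (p0 ∨ p0))
    [∨I₁] p0 ⊢ (p0 ∨ p0)
      [Ax] p0 ⊢ p0

Result: YES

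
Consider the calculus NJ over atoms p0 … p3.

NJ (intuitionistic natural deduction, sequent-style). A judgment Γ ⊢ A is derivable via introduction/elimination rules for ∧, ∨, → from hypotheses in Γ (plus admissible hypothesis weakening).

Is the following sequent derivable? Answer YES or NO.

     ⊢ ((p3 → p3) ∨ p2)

Proof tree:
[∨I₁]  ⊢ ((p3 → p3) ∨ p2)
  [→I]  ⊢ (p3 → p3)
    [Ax] p3 ⊢ p3

Result: YES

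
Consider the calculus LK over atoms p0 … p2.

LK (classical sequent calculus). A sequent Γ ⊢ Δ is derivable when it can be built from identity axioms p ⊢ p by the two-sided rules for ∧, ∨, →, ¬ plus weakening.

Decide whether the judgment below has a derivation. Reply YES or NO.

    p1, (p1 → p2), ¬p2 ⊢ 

Proof tree:
[¬L] p1, (p1 → p2), ¬p2 ⊢ 
  [→L] p1, (p1 → p2) ⊢ p2
    [Ax] p1 ⊢ p1
    [Ax] p2 ⊢ p2

Result: YES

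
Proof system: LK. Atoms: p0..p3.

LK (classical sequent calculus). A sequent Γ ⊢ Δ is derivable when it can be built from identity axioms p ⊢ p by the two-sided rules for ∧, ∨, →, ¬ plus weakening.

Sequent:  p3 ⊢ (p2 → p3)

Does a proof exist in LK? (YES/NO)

Derivation (root first):
[→R] p3 ⊢ (p2 → p3)
  [WL] p3, p2 ⊢ p3
    [Ax] p3 ⊢ p3

Result: YES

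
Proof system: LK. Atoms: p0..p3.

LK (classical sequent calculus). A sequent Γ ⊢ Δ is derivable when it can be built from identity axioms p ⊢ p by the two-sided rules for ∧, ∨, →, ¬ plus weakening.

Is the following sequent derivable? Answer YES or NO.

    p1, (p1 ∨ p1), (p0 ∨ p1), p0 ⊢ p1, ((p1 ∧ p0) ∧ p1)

Derivation (root first):
[∧R] p1, (p1 ∨ p1), (p0 ∨ p1), p0 ⊢ p1, ((p1 ∧ p0) ∧ p1)
  [∨L] (p1 ∨ p1), (p0 ∨ p1) ⊢ p1, (p1 ∧ p0)
    [∧R] (p1 ∨ p1), p0 ⊢ (p1 ∧ p0)
      [∨L] (p1 ∨ p1) ⊢ p1
        [Ax] p1 ⊢ p1
        [Ax] p1 ⊢ p1
      [WL] p0, p0 ⊢ p0
        [Ax] p0 ⊢ p0
    [Ax] p1 ⊢ p1
  [WL] p1, p0 ⊢ p1
    [Ax] p1 ⊢ p1

Result: YES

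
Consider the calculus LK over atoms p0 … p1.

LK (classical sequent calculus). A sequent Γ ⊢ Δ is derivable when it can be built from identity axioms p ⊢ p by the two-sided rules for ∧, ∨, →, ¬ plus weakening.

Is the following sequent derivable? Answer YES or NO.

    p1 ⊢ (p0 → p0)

Proof tree:
[WL] p1 ⊢ (p0 → p0)
  [→R]  ⊢ (p0 → p0)
    [Ax] p0 ⊢ p0

Result: YES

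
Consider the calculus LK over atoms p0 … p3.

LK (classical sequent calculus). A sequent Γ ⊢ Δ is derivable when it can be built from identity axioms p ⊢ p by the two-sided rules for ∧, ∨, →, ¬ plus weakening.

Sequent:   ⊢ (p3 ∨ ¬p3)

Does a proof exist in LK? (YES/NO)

Proof tree:
[∨R]  ⊢ (p3 ∨ ¬p3)
  [¬R]  ⊢ p3, ¬p3
    [Ax] p3 ⊢ p3

Result: YES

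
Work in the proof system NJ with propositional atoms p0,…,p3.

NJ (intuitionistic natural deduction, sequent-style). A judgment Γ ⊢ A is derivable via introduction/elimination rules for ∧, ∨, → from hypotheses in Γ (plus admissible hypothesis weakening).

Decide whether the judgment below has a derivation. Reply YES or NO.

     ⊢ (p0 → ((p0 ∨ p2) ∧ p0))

Derivation trace:
[→I]  ⊢ (p0 → ((p0 ∨ p2) ∧ p0))
  [∧I] p0 ⊢ ((p0 ∨ p2) ∧ p0)
    [∨I₁] p0 ⊢ (p0 ∨ p2)
      [Ax] p0 ⊢ p0
    [Ax] p0 ⊢ p0

Result: YES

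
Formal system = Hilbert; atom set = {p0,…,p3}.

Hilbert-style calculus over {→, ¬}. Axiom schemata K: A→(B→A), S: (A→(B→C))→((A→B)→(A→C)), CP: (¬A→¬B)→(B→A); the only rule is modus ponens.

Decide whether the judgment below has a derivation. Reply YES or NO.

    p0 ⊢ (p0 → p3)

Truth-table refutation:
  v=0000: Γ:[p0=F] Δ:[(p0 → p3)=T] refutes=False
  v=0001: Γ:[p0=F] Δ:[(p0 → p3)=T] refutes=False
  v=0010: Γ:[p0=F] Δ:[(p0 → p3)=T] refutes=False
  v=0011: Γ:[p0=F] Δ:[(p0 → p3)=T] refutes=False
  v=0100: Γ:[p0=F] Δ:[(p0 → p3)=T] refutes=False
  v=0101: Γ:[p0=F] Δ:[(p0 → p3)=T] refutes=False
  v=0110: Γ:[p0=F] Δ:[(p0 → p3)=T] refutes=False
  v=0111: Γ:[p0=F] Δ:[(p0 → p3)=T] refutes=False
  v=1000: Γ:[p0=T] Δ:[(p0 → p3)=F] refutes=True  ← countermodel

Result: NO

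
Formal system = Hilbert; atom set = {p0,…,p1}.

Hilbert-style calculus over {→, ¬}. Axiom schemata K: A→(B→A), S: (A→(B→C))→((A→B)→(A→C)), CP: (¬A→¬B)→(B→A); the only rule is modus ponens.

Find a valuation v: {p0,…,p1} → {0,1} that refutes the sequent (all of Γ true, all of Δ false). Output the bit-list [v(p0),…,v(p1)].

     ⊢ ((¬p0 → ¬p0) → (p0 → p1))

Search for a countermodel by truth-table:
  v=00: Γ:[] Δ:[((¬p0 → ¬p0) → (p0 → p1))=T] refutes=False
  v=01: Γ:[] Δ:[((¬p0 → ¬p0) → (p0 → p1))=T] refutes=False
  v=10: Γ:[] Δ:[((¬p0 → ¬p0) → (p0 → p1))=F] refutes=True  ← countermodel

Result: [1, 0]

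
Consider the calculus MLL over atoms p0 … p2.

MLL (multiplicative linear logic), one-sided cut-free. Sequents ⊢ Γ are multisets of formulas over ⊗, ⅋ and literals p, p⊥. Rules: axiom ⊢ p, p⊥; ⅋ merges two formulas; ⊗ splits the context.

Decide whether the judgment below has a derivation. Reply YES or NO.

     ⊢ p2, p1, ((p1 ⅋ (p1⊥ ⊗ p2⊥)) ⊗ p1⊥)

Derivation (root first):
[⊗]  ⊢ p2, p1, ((p1 ⅋ (p1⊥ ⊗ p2⊥)) ⊗ p1⊥)
  [⅋]  ⊢ p2, (p1 ⅋ (p1⊥ ⊗ p2⊥))
    [⊗]  ⊢ p1, p2, (p1⊥ ⊗ p2⊥)
      [Ax]  ⊢ p1, p1⊥
      [Ax]  ⊢ p2, p2⊥
  [Ax]  ⊢ p1, p1⊥

Result: YES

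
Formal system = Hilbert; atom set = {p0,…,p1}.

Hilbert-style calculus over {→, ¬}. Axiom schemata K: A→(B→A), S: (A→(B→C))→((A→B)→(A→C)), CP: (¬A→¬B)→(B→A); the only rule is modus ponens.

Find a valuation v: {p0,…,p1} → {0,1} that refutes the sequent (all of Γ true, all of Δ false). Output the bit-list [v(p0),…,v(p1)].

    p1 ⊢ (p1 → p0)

Search for a countermodel by truth-table:
  v=00: Γ:[p1=F] Δ:[(p1 → p0)=T] refutes=False
  v=01: Γ:[p1=T] Δ:[(p1 → p0)=F] refutes=True  ← countermodel

Result: [0, 1]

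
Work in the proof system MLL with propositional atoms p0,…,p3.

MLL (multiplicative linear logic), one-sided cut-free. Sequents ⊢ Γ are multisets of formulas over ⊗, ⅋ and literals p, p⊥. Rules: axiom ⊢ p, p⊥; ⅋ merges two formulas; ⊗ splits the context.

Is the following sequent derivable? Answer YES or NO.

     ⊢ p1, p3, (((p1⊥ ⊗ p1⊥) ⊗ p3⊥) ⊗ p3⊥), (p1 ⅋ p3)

Derivation (root first):
[⅋]  ⊢ p1, p3, (((p1⊥ ⊗ p1⊥) ⊗ p3⊥) ⊗ p3⊥), (p1 ⅋ p3)
  [⊗]  ⊢ p1, p1, p3, p3, (((p1⊥ ⊗ p1⊥) ⊗ p3⊥) ⊗ p3⊥)
    [⊗]  ⊢ p1, p1, p3, ((p1⊥ ⊗ p1⊥) ⊗ p3⊥)
      [⊗]  ⊢ p1, p1, (p1⊥ ⊗ p1⊥)
        [Ax]  ⊢ p1, p1⊥
        [Ax]  ⊢ p1, p1⊥
      [Ax]  ⊢ p3, p3⊥
    [Ax]  ⊢ p3, p3⊥

Result: YES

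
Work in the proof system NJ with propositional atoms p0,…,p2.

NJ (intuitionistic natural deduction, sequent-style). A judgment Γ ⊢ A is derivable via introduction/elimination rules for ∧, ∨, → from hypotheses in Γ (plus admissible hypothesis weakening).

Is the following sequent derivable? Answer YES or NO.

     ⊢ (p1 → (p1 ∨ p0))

Proof tree:
[→I]  ⊢ (p1 → (p1 ∨ p0))
  [∨I₁] p1 ⊢ (p1 ∨ p0)
    [Ax] p1 ⊢ p1

Result: YES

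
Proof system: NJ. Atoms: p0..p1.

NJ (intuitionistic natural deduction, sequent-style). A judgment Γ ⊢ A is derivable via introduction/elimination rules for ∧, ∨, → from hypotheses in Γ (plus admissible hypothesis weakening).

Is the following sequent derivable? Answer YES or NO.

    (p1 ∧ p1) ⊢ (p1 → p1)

Derivation trace:
[Wk] (p1 ∧ p1) ⊢ (p1 → p1)
  [→I]  ⊢ (p1 → p1)
    [Ax] p1 ⊢ p1

Result: YES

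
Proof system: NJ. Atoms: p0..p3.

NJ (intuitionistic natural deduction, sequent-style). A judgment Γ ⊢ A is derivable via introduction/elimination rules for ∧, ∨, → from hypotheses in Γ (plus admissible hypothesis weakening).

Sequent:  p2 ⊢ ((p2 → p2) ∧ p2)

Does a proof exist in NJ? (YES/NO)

Proof tree:
[∧I] p2 ⊢ ((p2 → p2) ∧ p2)
  [→I]  ⊢ (p2 → p2)
    [Ax] p2 ⊢ p2
  [Ax] p2 ⊢ p2

Result: YES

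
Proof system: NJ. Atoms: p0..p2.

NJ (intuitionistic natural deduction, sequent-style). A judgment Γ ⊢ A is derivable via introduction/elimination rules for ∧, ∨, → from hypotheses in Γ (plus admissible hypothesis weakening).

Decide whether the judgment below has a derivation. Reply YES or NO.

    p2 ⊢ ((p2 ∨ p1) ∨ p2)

Derivation trace:
[∨I₁] p2 ⊢ ((p2 ∨ p1) ∨ p2)
  [∨I₁] p2 ⊢ (p2 ∨ p1)
    [Ax] p2 ⊢ p2

Result: YES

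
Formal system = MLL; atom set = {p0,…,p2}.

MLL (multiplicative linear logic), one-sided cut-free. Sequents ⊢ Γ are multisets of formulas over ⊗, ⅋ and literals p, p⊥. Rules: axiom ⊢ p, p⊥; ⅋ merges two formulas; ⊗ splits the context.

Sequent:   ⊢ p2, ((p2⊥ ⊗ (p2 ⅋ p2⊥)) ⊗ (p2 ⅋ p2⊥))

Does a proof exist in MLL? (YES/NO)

Proof tree:
[⊗]  ⊢ p2, ((p2⊥ ⊗ (p2 ⅋ p2⊥)) ⊗ (p2 ⅋ p2⊥))
  [⊗]  ⊢ p2, (p2⊥ ⊗ (p2 ⅋ p2⊥))
    [Ax]  ⊢ p2, p2⊥
    [⅋]  ⊢ (p2 ⅋ p2⊥)
      [Ax]  ⊢ p2, p2⊥
  [⅋]  ⊢ (p2 ⅋ p2⊥)
    [Ax]  ⊢ p2, p2⊥

Result: YES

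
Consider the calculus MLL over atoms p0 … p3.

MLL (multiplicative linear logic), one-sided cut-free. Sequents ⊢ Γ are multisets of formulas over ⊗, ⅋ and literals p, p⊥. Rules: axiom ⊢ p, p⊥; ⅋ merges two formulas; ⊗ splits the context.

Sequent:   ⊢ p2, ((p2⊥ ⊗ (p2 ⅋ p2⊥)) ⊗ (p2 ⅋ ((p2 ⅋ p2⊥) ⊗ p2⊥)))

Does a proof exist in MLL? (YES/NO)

Derivation (root first):
[⊗]  ⊢ p2, ((p2⊥ ⊗ (p2 ⅋ p2⊥)) ⊗ (p2 ⅋ ((p2 ⅋ p2⊥) ⊗ p2⊥)))
  [⊗]  ⊢ p2, (p2⊥ ⊗ (p2 ⅋ p2⊥))
    [Ax]  ⊢ p2, p2⊥
    [⅋]  ⊢ (p2 ⅋ p2⊥)
      [Ax]  ⊢ p2, p2⊥
  [⅋]  ⊢ (p2 ⅋ ((p2 ⅋ p2⊥) ⊗ p2⊥))
    [⊗]  ⊢ p2, ((p2 ⅋ p2⊥) ⊗ p2⊥)
      [⅋]  ⊢ (p2 ⅋ p2⊥)
        [Ax]  ⊢ p2, p2⊥
      [Ax]  ⊢ p2, p2⊥

Result: YES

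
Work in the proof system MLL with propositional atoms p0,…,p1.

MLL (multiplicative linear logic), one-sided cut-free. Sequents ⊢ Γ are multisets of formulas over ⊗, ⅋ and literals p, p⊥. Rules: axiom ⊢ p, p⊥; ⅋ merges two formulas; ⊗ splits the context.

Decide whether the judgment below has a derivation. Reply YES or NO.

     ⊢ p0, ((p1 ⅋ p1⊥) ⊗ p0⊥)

Derivation trace:
[⊗]  ⊢ p0, ((p1 ⅋ p1⊥) ⊗ p0⊥)
  [⅋]  ⊢ (p1 ⅋ p1⊥)
    [Ax]  ⊢ p1, p1⊥
  [Ax]  ⊢ p0, p0⊥

Result: YES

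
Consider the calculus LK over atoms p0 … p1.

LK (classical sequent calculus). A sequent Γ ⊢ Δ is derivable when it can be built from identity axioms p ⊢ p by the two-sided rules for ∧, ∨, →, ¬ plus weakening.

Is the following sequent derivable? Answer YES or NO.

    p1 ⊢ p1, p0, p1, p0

Proof tree:
[WR] p1 ⊢ p1, p0, p1, p0
  [WR] p1 ⊢ p1, p0, p1
    [WR] p1 ⊢ p1, p0
      [Ax] p1 ⊢ p1

Result: YES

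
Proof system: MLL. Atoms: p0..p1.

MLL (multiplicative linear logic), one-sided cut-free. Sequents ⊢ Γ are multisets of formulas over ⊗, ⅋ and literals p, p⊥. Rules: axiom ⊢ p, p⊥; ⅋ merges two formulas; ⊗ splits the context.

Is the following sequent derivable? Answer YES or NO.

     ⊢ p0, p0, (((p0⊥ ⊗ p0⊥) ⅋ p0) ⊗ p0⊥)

Derivation trace:
[⊗]  ⊢ p0, p0, (((p0⊥ ⊗ p0⊥) ⅋ p0) ⊗ p0⊥)
  [⅋]  ⊢ p0, ((p0⊥ ⊗ p0⊥) ⅋ p0)
    [⊗]  ⊢ p0, p0, (p0⊥ ⊗ p0⊥)
      [Ax]  ⊢ p0, p0⊥
      [Ax]  ⊢ p0, p0⊥
  [Ax]  ⊢ p0, p0⊥

Result: YES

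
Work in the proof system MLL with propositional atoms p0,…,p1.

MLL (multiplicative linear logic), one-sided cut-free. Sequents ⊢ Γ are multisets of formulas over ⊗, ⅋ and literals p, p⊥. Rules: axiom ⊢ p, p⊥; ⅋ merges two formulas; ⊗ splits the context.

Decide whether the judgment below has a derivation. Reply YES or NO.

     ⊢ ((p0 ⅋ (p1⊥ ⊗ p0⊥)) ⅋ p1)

Proof tree:
[⅋]  ⊢ ((p0 ⅋ (p1⊥ ⊗ p0⊥)) ⅋ p1)
  [⅋]  ⊢ p1, (p0 ⅋ (p1⊥ ⊗ p0⊥))
    [⊗]  ⊢ p1, p0, (p1⊥ ⊗ p0⊥)
      [Ax]  ⊢ p1, p1⊥
      [Ax]  ⊢ p0, p0⊥

Result: YES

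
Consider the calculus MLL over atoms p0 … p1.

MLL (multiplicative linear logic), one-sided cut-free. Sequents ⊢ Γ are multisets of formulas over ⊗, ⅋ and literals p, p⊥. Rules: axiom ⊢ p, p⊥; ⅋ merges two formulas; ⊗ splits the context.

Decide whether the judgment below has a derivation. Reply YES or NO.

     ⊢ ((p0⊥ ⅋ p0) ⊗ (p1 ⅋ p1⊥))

Derivation trace:
[⊗]  ⊢ ((p0⊥ ⅋ p0) ⊗ (p1 ⅋ p1⊥))
  [⅋]  ⊢ (p0⊥ ⅋ p0)
    [Ax]  ⊢ p0, p0⊥
  [⅋]  ⊢ (p1 ⅋ p1⊥)
    [Ax]  ⊢ p1, p1⊥

Result: YES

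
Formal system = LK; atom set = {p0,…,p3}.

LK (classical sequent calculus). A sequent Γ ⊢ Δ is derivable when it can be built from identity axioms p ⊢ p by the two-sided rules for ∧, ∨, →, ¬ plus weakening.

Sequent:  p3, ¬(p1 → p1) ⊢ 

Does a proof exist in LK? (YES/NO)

Derivation (root first):
[¬L] p3, ¬(p1 → p1) ⊢ 
  [WL] p3 ⊢ (p1 → p1)
    [→R]  ⊢ (p1 → p1)
      [Ax] p1 ⊢ p1

Result: YES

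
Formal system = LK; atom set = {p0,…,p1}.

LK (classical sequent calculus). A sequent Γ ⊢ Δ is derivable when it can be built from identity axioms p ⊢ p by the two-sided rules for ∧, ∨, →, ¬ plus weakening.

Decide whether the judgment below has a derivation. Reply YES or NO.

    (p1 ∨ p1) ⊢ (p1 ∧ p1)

Derivation (root first):
[∨L] (p1 ∨ p1) ⊢ (p1 ∧ p1)
  [∧R] p1 ⊢ (p1 ∧ p1)
    [Ax] p1 ⊢ p1
    [Ax] p1 ⊢ p1
  [∧R] p1 ⊢ (p1 ∧ p1)
    [WL] p1, p1 ⊢ p1
      [Ax] p1 ⊢ p1
    [Ax] p1 ⊢ p1

Result: YES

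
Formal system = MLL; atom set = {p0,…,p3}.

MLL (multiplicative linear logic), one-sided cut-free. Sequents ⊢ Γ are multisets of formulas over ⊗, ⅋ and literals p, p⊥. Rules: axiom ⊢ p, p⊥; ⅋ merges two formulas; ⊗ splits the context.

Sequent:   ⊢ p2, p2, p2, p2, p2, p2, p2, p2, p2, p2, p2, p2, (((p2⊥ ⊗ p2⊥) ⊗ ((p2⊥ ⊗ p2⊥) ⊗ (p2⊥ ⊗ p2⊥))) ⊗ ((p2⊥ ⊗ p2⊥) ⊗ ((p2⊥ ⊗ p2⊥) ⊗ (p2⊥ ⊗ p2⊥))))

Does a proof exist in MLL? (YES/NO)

Derivation (root first):
[⊗]  ⊢ p2, p2, p2, p2, p2, p2, p2, p2, p2, p2, p2, p2, (((p2⊥ ⊗ p2⊥) ⊗ ((p2⊥ ⊗ p2⊥) ⊗ (p2⊥ ⊗ p2⊥))) ⊗ ((p2⊥ ⊗ p2⊥) ⊗ ((p2⊥ ⊗ p2⊥) ⊗ (p2⊥ ⊗ p2⊥))))
  [⊗]  ⊢ p2, p2, p2, p2, p2, p2, ((p2⊥ ⊗ p2⊥) ⊗ ((p2⊥ ⊗ p2⊥) ⊗ (p2⊥ ⊗ p2⊥)))
    [⊗]  ⊢ p2, p2, (p2⊥ ⊗ p2⊥)
      [Ax]  ⊢ p2, p2⊥
      [Ax]  ⊢ p2, p2⊥
    [⊗]  ⊢ p2, p2, p2, p2, ((p2⊥ ⊗ p2⊥) ⊗ (p2⊥ ⊗ p2⊥))
      [⊗]  ⊢ p2, p2, (p2⊥ ⊗ p2⊥)
        [Ax]  ⊢ p2, p2⊥
        [Ax]  ⊢ p2, p2⊥
      [⊗]  ⊢ p2, p2, (p2⊥ ⊗ p2⊥)
        [Ax]  ⊢ p2, p2⊥
        [Ax]  ⊢ p2, p2⊥
  [⊗]  ⊢ p2, p2, p2, p2, p2, p2, ((p2⊥ ⊗ p2⊥) ⊗ ((p2⊥ ⊗ p2⊥) ⊗ (p2⊥ ⊗ p2⊥)))
    [⊗]  ⊢ p2, p2, (p2⊥ ⊗ p2⊥)
      [Ax]  ⊢ p2, p2⊥
      [Ax]  ⊢ p2, p2⊥
    [⊗]  ⊢ p2, p2, p2, p2, ((p2⊥ ⊗ p2⊥) ⊗ (p2⊥ ⊗ p2⊥))
      [⊗]  ⊢ p2, p2, (p2⊥ ⊗ p2⊥)
        [Ax]  ⊢ p2, p2⊥
        [Ax]  ⊢ p2, p2⊥
      [⊗]  ⊢ p2, p2, (p2⊥ ⊗ p2⊥)
        [Ax]  ⊢ p2, p2⊥
        [Ax]  ⊢ p2, p2⊥

Result: YES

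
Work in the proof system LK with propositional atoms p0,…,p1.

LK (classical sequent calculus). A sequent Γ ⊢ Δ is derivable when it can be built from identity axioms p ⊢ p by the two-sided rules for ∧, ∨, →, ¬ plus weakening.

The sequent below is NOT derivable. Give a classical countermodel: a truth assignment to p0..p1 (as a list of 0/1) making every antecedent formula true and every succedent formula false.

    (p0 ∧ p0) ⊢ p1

Search for a countermodel by truth-table:
  v=00: Γ:[(p0 ∧ p0)=F] Δ:[p1=F] refutes=False
  v=01: Γ:[(p0 ∧ p0)=F] Δ:[p1=T] refutes=False
  v=10: Γ:[(p0 ∧ p0)=T] Δ:[p1=F] refutes=True  ← countermodel

Result: [1, 0]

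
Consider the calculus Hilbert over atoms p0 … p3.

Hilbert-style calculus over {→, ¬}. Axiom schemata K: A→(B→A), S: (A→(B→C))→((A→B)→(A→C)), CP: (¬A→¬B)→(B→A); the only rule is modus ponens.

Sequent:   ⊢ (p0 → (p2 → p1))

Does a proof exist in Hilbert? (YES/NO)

Search for a countermodel by truth-table:
  v=0000: Γ:[] Δ:[(p0 → (p2 → p1))=T] refutes=False
  v=0001: Γ:[] Δ:[(p0 → (p2 → p1))=T] refutes=False
  v=0010: Γ:[] Δ:[(p0 → (p2 → p1))=T] refutes=False
  v=0011: Γ:[] Δ:[(p0 → (p2 → p1))=T] refutes=False
  v=0100: Γ:[] Δ:[(p0 → (p2 → p1))=T] refutes=False
  v=0101: Γ:[] Δ:[(p0 → (p2 → p1))=T] refutes=False
  v=0110: Γ:[] Δ:[(p0 → (p2 → p1))=T] refutes=False
  v=0111: Γ:[] Δ:[(p0 → (p2 → p1))=T] refutes=False
  v=1000: Γ:[] Δ:[(p0 → (p2 → p1))=T] refutes=False
  v=1001: Γ:[] Δ:[(p0 → (p2 → p1))=T] refutes=False
  v=1010: Γ:[] Δ:[(p0 → (p2 → p1))=F] refutes=True  ← countermodel

Result: NO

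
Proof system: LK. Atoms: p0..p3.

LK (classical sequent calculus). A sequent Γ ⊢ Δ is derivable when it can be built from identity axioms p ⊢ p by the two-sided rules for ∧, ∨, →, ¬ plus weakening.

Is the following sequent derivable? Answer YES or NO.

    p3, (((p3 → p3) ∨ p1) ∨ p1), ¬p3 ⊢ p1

Derivation (root first):
[¬L] p3, (((p3 → p3) ∨ p1) ∨ p1), ¬p3 ⊢ p1
  [∨L] p3, (((p3 → p3) ∨ p1) ∨ p1) ⊢ p1, p3
    [∨L] p3, ((p3 → p3) ∨ p1) ⊢ p1, p3
      [→L] p3, (p3 → p3) ⊢ p3
        [Ax] p3 ⊢ p3
        [Ax] p3 ⊢ p3
      [Ax] p1 ⊢ p1
    [Ax] p1 ⊢ p1

Result: YES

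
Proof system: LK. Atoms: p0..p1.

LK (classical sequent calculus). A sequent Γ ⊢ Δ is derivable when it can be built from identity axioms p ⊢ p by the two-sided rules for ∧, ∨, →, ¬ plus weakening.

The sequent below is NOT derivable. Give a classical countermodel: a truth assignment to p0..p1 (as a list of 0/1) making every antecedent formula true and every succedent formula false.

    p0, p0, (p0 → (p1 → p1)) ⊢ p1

Enumerate valuations to refute Γ ⊢ Δ:
  v=00: Γ:[p0=F, p0=F, (p0 → (p1 → p1))=T] Δ:[p1=F] refutes=False
  v=01: Γ:[p0=F, p0=F, (p0 → (p1 → p1))=T] Δ:[p1=T] refutes=False
  v=10: Γ:[p0=T, p0=T, (p0 → (p1 → p1))=T] Δ:[p1=F] refutes=True  ← countermodel

Result: [1, 0]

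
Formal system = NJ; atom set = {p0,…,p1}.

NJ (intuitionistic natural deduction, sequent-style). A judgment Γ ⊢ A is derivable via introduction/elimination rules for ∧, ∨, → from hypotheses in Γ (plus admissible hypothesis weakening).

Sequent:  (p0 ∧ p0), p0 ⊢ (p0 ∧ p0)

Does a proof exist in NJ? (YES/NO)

Derivation (root first):
[∧I] (p0 ∧ p0), p0 ⊢ (p0 ∧ p0)
  [Wk] p0, (p0 ∧ p0) ⊢ p0
    [Ax] p0 ⊢ p0
  [Wk] p0, (p0 ∧ p0) ⊢ p0
    [Ax] p0 ⊢ p0

Result: YES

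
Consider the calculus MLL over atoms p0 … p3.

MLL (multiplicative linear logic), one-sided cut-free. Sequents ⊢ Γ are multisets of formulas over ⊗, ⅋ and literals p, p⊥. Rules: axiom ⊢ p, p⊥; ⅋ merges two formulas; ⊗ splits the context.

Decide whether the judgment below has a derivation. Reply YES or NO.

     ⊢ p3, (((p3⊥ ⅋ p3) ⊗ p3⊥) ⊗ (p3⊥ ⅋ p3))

Derivation trace:
[⊗]  ⊢ p3, (((p3⊥ ⅋ p3) ⊗ p3⊥) ⊗ (p3⊥ ⅋ p3))
  [⊗]  ⊢ p3, ((p3⊥ ⅋ p3) ⊗ p3⊥)
    [⅋]  ⊢ (p3⊥ ⅋ p3)
      [Ax]  ⊢ p3, p3⊥
    [Ax]  ⊢ p3, p3⊥
  [⅋]  ⊢ (p3⊥ ⅋ p3)
    [Ax]  ⊢ p3, p3⊥

Result: YES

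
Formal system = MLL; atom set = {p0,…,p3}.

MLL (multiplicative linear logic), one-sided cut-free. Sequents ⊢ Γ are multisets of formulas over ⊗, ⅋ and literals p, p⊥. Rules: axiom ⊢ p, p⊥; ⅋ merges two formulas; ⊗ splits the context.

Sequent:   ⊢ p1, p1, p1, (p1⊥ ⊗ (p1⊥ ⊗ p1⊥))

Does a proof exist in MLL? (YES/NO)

Proof tree:
[⊗]  ⊢ p1, p1, p1, (p1⊥ ⊗ (p1⊥ ⊗ p1⊥))
  [Ax]  ⊢ p1, p1⊥
  [⊗]  ⊢ p1, p1, (p1⊥ ⊗ p1⊥)
    [Ax]  ⊢ p1, p1⊥
    [Ax]  ⊢ p1, p1⊥

Result: YES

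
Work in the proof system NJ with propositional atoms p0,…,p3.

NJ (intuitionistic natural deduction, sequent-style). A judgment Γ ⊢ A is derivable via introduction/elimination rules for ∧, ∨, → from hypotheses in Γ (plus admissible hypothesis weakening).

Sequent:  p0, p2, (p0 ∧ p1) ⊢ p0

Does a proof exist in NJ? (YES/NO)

Proof tree:
[Wk] p0, p2, (p0 ∧ p1) ⊢ p0
  [Wk] p0, p2 ⊢ p0
    [Ax] p0 ⊢ p0

Result: YES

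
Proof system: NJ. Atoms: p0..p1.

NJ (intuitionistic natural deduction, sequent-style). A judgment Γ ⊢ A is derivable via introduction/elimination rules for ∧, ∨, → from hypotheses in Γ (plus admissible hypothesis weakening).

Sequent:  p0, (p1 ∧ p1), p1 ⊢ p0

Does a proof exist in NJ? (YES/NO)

Derivation (root first):
[Wk] p0, (p1 ∧ p1), p1 ⊢ p0
  [Wk] p0, (p1 ∧ p1) ⊢ p0
    [Ax] p0 ⊢ p0

Result: YES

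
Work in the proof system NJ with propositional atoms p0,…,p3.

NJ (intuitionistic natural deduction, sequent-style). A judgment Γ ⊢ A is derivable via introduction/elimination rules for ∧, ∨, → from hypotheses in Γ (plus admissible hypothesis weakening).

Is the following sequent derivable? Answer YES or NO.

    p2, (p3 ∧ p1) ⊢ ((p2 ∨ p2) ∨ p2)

Proof tree:
[∨I₁] p2, (p3 ∧ p1) ⊢ ((p2 ∨ p2) ∨ p2)
  [∨I₂] p2, (p3 ∧ p1) ⊢ (p2 ∨ p2)
    [Wk] p2, (p3 ∧ p1) ⊢ p2
      [Ax] p2 ⊢ p2

Result: YES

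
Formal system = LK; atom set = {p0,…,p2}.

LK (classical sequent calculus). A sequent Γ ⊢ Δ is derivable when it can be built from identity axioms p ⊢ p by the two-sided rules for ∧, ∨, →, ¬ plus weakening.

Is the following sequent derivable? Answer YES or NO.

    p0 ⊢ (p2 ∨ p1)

Search for a countermodel by truth-table:
  v=000: Γ:[p0=F] Δ:[(p2 ∨ p1)=F] refutes=False
  v=001: Γ:[p0=F] Δ:[(p2 ∨ p1)=T] refutes=False
  v=010: Γ:[p0=F] Δ:[(p2 ∨ p1)=T] refutes=False
  v=011: Γ:[p0=F] Δ:[(p2 ∨ p1)=T] refutes=False
  v=100: Γ:[p0=T] Δ:[(p2 ∨ p1)=F] refutes=True  ← countermodel

Result: NO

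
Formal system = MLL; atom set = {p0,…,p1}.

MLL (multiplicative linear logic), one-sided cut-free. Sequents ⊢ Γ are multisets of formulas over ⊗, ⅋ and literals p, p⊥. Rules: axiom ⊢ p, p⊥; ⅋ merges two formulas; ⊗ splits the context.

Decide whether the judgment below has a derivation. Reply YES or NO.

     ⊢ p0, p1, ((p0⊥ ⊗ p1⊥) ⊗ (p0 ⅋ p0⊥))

Derivation (root first):
[⊗]  ⊢ p0, p1, ((p0⊥ ⊗ p1⊥) ⊗ (p0 ⅋ p0⊥))
  [⊗]  ⊢ p0, p1, (p0⊥ ⊗ p1⊥)
    [Ax]  ⊢ p0, p0⊥
    [Ax]  ⊢ p1, p1⊥
  [⅋]  ⊢ (p0 ⅋ p0⊥)
    [Ax]  ⊢ p0, p0⊥

Result: YES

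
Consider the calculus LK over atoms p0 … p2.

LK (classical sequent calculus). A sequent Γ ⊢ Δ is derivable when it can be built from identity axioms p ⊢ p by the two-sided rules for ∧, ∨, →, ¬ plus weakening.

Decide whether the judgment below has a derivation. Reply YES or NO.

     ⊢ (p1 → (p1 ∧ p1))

Proof tree:
[→R]  ⊢ (p1 → (p1 ∧ p1))
  [∧R] p1 ⊢ (p1 ∧ p1)
    [Ax] p1 ⊢ p1
    [Ax] p1 ⊢ p1

Result: YES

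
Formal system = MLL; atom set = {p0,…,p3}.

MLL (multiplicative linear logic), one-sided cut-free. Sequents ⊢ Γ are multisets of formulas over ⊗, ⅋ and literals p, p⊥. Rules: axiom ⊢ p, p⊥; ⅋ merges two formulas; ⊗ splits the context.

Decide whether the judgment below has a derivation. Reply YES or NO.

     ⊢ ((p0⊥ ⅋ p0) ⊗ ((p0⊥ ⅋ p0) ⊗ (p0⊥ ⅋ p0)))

Derivation trace:
[⊗]  ⊢ ((p0⊥ ⅋ p0) ⊗ ((p0⊥ ⅋ p0) ⊗ (p0⊥ ⅋ p0)))
  [⅋]  ⊢ (p0⊥ ⅋ p0)
    [Ax]  ⊢ p0, p0⊥
  [⊗]  ⊢ ((p0⊥ ⅋ p0) ⊗ (p0⊥ ⅋ p0))
    [⅋]  ⊢ (p0⊥ ⅋ p0)
      [Ax]  ⊢ p0, p0⊥
    [⅋]  ⊢ (p0⊥ ⅋ p0)
      [Ax]  ⊢ p0, p0⊥

Result: YES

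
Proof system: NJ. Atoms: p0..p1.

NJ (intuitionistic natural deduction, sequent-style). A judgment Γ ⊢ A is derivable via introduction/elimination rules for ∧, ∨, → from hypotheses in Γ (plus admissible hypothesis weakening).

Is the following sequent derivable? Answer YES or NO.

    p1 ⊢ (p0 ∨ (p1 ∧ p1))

Derivation trace:
[∨I₂] p1 ⊢ (p0 ∨ (p1 ∧ p1))
  [∧I] p1 ⊢ (p1 ∧ p1)
    [Ax] p1 ⊢ p1
    [Ax] p1 ⊢ p1

Result: YES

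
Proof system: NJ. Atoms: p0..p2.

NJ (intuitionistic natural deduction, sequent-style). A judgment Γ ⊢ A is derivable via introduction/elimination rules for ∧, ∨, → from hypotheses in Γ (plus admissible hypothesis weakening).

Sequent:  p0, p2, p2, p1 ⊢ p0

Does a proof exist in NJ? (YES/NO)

Derivation trace:
[Wk] p0, p2, p2, p1 ⊢ p0
  [Wk] p0, p2, p2 ⊢ p0
    [Wk] p0, p2 ⊢ p0
      [Ax] p0 ⊢ p0

Result: YES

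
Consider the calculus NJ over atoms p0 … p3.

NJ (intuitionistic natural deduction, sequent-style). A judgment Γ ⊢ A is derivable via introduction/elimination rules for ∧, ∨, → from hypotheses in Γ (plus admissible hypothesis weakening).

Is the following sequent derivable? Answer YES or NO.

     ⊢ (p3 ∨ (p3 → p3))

Derivation (root first):
[∨I₂]  ⊢ (p3 ∨ (p3 → p3))
  [→I]  ⊢ (p3 → p3)
    [Ax] p3 ⊢ p3

Result: YES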